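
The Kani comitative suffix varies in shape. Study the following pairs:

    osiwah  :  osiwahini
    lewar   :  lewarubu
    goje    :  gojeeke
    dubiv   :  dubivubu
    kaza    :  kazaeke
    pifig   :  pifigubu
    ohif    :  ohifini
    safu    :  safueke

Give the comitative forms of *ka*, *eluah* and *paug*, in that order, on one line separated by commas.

The pattern is voicing of the final sound: -ini when the stem ends in a voiceless consonant (*osiwah*, *ohif*); -ubu when the stem ends in a voiced consonant (*lewar*, *dubiv*, *pifig*); -eke when the stem ends in a vowel (*goje*, *kaza*, *safu*).
*ka* — final sound /a/ (a vowel) → -eke → *kaeke*.
*eluah* — final sound /h/ (a voiceless consonant) → -ini → *eluahini*.
The final sound of *paug* is /g/, which is a voiced consonant, so the suffix is -ubu, giving *paugubu*.

kaeke, eluahini, paugubu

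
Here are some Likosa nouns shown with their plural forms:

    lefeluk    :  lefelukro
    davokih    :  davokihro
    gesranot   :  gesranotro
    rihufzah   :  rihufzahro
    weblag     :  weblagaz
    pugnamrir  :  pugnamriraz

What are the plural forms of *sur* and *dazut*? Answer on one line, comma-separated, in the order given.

The suffix is conditioned by the final consonant: -ro when the stem ends in a voiceless consonant (*lefeluk*, *davokih*, *gesranot*, *rihufzah*); -az when the stem ends in a voiced consonant (*weblag*, *pugnamrir*).
*sur* — final consonant /r/ (voiced) → -az → *suraz*.
Since the final consonant of *dazut* is /t/ (voiceless), it takes -ro, giving *dazutro*.

suraz, dazutro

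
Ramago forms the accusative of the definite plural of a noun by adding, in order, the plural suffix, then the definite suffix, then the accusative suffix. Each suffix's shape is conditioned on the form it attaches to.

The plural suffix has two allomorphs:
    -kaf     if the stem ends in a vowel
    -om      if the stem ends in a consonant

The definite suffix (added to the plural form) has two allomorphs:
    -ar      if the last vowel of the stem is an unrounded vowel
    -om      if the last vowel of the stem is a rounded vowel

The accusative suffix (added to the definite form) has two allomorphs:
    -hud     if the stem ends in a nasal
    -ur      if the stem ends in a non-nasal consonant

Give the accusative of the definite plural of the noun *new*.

newomomhud

Since the final sound of *new* is /w/ (a consonant), it takes -om, giving *newom*.
The plural form *newom* — last vowel /o/ (a rounded vowel) → -om → *newomom*.
The definite form *newomom* — final consonant /m/ (a nasal) → -hud → *newomomhud*.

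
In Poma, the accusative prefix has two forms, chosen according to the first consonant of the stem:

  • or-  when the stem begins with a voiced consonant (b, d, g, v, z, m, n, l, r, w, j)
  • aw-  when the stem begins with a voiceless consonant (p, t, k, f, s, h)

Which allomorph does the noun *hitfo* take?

*hitfo*: first consonant = /h/, voiceless → aw-.

aw-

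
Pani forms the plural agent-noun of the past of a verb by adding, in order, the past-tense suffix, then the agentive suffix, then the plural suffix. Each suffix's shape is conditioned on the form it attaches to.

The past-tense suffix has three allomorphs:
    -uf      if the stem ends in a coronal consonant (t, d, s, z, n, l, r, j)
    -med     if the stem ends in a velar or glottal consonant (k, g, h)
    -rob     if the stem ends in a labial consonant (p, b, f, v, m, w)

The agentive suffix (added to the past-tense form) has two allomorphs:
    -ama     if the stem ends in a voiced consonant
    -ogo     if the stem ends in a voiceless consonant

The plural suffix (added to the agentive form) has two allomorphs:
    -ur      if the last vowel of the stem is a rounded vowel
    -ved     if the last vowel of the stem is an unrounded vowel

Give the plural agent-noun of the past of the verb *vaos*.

Since the final consonant of *vaos* is /s/ (coronal), it takes -uf, giving *vaosuf*.
The final consonant of the past-tense form *vaosuf* is /f/, which is voiceless, so the agentive suffix is -ogo, giving *vaosufogo*.
Since the last vowel of the agentive form *vaosufogo* is /o/ (a rounded vowel), it takes -ur, giving *vaosufogour*.

vaosufogour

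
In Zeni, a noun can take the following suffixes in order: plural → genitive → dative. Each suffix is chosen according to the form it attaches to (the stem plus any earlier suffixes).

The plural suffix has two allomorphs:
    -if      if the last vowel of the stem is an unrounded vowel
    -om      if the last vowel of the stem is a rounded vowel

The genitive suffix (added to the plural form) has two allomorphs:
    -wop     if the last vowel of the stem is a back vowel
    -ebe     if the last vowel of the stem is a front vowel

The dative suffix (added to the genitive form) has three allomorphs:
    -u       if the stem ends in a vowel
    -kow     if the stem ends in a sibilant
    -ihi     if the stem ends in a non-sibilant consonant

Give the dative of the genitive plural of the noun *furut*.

*furut*: last vowel = /u/, a rounded vowel → -om → *furutom*.
The last vowel of the plural form *furutom* is /o/, which is a back vowel, so the genitive suffix is -wop, giving *furutomwop*.
Since the final sound of the genitive form *furutomwop* is /p/ (a non-sibilant consonant), it takes -ihi, giving *furutomwopihi*.

furutomwopihi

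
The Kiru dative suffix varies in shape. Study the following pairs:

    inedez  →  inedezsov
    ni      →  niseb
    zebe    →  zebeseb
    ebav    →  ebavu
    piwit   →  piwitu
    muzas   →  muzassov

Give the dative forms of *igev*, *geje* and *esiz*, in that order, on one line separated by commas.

igevu, gejeseb, esizsov

Looking at the final sound of each stem: -sov when the stem ends in a sibilant (*inedez*, *muzas*); -u when the stem ends in a non-sibilant consonant (*ebav*, *piwit*); -seb when the stem ends in a vowel (*ni*, *zebe*).
*igev* — final sound /v/ (a non-sibilant consonant) → -u → *igevu*.
Since the final sound of *geje* is /e/ (a vowel), it takes -seb, giving *gejeseb*.
Since the final sound of *esiz* is /z/ (a sibilant), it takes -sov, giving *esizsov*.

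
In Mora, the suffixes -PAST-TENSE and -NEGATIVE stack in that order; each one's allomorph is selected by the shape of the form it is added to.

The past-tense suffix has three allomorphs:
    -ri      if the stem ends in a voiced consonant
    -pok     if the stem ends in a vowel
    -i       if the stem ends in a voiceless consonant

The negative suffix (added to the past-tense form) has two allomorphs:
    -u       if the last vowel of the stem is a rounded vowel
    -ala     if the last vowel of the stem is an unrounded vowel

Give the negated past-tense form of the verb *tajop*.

*tajop* — final sound /p/ (a voiceless consonant) → -i → *tajopi*.
The past-tense form *tajopi*: last vowel = /i/, an unrounded vowel → -ala → *tajopiala*.

tajopiala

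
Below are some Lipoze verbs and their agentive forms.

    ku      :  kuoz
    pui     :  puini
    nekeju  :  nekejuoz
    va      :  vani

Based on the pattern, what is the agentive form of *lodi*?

Looking at the last vowel of each stem: -oz when the last vowel of the stem is a rounded vowel (*ku*, *nekeju*); -ni when the last vowel of the stem is an unrounded vowel (*pui*, *va*).
Since the last vowel of *lodi* is /i/ (an unrounded vowel), it takes -ni, giving *lodini*.

lodini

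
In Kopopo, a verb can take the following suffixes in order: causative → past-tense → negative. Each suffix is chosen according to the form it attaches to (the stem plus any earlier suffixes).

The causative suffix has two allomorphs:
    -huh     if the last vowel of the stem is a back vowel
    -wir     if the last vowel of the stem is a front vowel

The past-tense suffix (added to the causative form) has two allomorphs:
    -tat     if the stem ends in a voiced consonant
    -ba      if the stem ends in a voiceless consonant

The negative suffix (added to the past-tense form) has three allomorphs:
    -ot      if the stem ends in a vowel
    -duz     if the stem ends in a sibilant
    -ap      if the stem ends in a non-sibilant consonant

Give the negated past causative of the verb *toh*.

The last vowel of *toh* is /o/, which is a back vowel, so the causative suffix is -huh, giving *tohhuh*.
The final consonant of the causative form *tohhuh* is /h/, which is voiceless, so the past-tense suffix is -ba, giving *tohhuhba*.
The final sound of the past-tense form *tohhuhba* is /a/, which is a vowel, so the negative suffix is -ot, giving *tohhuhbaot*.

tohhuhbaot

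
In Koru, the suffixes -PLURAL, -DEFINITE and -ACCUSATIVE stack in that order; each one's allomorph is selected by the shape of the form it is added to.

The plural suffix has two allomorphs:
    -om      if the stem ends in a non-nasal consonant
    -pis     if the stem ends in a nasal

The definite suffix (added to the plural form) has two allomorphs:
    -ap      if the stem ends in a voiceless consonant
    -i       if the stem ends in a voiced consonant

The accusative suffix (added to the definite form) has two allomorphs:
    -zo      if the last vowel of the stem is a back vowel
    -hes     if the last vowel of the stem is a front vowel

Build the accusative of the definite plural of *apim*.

apimpisapzo

Since the final consonant of *apim* is /m/ (a nasal), it takes -pis, giving *apimpis*.
Since the final consonant of the plural form *apimpis* is /s/ (voiceless), it takes -ap, giving *apimpisap*.
Since the last vowel of the definite form *apimpisap* is /a/ (a back vowel), it takes -zo, giving *apimpisapzo*.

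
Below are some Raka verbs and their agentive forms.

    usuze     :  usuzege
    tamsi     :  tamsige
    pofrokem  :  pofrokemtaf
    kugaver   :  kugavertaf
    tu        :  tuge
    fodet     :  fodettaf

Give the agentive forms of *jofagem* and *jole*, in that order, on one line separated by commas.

Looking at the final sound of each stem: -taf when the stem ends in a consonant (*pofrokem*, *kugaver*, *fodet*); -ge when the stem ends in a vowel (*usuze*, *tamsi*, *tu*).
Since the final sound of *jofagem* is /m/ (a consonant), it takes -taf, giving *jofagemtaf*.
Since the final sound of *jole* is /e/ (a vowel), it takes -ge, giving *jolege*.

jofagemtaf, jolege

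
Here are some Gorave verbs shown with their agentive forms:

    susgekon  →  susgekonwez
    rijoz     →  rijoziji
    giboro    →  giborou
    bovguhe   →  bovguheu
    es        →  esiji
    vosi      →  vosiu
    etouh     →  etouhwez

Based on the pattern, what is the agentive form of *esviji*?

The pattern is sibilance of the final sound: -iji when the stem ends in a sibilant (*rijoz*, *es*); -wez when the stem ends in a non-sibilant consonant (*susgekon*, *etouh*); -u when the stem ends in a vowel (*giboro*, *bovguhe*, *vosi*).
*esviji*: final sound = /i/, a vowel → -u → *esvijiu*.

esvijiu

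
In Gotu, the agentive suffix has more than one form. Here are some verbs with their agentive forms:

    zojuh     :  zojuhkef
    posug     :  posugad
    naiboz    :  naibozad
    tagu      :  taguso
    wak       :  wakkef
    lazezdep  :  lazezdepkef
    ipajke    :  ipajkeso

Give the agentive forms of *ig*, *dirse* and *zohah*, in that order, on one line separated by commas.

The pattern is voicing of the final sound: -kef when the stem ends in a voiceless consonant (*zojuh*, *wak*, *lazezdep*); -ad when the stem ends in a voiced consonant (*posug*, *naiboz*); -so when the stem ends in a vowel (*tagu*, *ipajke*).
The final sound of *ig* is /g/, which is a voiced consonant, so the suffix is -ad, giving *igad*.
Since the final sound of *dirse* is /e/ (a vowel), it takes -so, giving *dirseso*.
*zohah*: final sound = /h/, a voiceless consonant → -kef → *zohahkef*.

igad, dirseso, zohahkef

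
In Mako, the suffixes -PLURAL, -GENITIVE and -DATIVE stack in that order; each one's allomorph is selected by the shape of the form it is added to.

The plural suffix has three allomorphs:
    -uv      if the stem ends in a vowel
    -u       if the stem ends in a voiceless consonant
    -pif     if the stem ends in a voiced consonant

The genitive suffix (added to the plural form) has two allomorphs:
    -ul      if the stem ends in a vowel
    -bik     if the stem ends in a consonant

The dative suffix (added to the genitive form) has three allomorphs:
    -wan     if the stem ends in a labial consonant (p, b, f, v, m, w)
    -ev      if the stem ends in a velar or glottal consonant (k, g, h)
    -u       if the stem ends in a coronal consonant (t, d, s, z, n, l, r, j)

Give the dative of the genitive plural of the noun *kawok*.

kawokuulu

*kawok* — final sound /k/ (a voiceless consonant) → -u → *kawoku*.
The final sound of the plural form *kawoku* is /u/, which is a vowel, so the genitive suffix is -ul, giving *kawokuul*.
Since the final consonant of the genitive form *kawokuul* is /l/ (coronal), it takes -u, giving *kawokuulu*.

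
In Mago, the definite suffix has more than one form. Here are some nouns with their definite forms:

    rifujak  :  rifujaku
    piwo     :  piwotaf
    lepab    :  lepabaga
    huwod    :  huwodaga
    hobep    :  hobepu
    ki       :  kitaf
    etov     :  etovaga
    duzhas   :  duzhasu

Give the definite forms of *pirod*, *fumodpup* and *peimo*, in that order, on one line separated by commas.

pirodaga, fumodpupu, peimotaf

The pattern is voicing of the final sound: -u when the stem ends in a voiceless consonant (*rifujak*, *hobep*, *duzhas*); -aga when the stem ends in a voiced consonant (*lepab*, *huwod*, *etov*); -taf when the stem ends in a vowel (*piwo*, *ki*).
Since the final sound of *pirod* is /d/ (a voiced consonant), it takes -aga, giving *pirodaga*.
*fumodpup*: final sound = /p/, a voiceless consonant → -u → *fumodpupu*.
The final sound of *peimo* is /o/, which is a vowel, so the suffix is -taf, giving *peimotaf*.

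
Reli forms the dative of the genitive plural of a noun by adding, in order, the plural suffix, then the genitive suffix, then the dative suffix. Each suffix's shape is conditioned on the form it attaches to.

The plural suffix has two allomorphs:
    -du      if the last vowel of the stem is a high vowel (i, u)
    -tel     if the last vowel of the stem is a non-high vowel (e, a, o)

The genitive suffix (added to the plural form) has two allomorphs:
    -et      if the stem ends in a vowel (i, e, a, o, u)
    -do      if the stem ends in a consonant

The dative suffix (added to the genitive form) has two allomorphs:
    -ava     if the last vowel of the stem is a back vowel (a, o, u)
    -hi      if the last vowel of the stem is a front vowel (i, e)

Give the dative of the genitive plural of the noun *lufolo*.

lufoloteldoava

*lufolo*: last vowel = /o/, a non-high vowel → -tel → *lufolotel*.
The plural form *lufolotel* — final sound /l/ (a consonant) → -do → *lufoloteldo*.
The genitive form *lufoloteldo*: last vowel = /o/, a back vowel → -ava → *lufoloteldoava*.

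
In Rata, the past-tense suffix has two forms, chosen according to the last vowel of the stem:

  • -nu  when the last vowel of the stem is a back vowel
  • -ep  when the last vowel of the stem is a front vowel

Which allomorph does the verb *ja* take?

-nu

*ja*: last vowel = /a/, a back vowel → -nu.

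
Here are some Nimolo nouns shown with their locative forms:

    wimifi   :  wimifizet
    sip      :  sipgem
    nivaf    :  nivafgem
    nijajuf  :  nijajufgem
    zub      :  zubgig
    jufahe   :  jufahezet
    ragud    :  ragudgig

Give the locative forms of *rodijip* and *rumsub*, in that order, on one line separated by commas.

rodijipgem, rumsubgig

The pattern is voicing of the final sound: -gem when the stem ends in a voiceless consonant (*sip*, *nivaf*, *nijajuf*); -gig when the stem ends in a voiced consonant (*zub*, *ragud*); -zet when the stem ends in a vowel (*wimifi*, *jufahe*).
*rodijip*: final sound = /p/, a voiceless consonant → -gem → *rodijipgem*.
The final sound of *rumsub* is /b/, which is a voiced consonant, so the suffix is -gig, giving *rumsubgig*.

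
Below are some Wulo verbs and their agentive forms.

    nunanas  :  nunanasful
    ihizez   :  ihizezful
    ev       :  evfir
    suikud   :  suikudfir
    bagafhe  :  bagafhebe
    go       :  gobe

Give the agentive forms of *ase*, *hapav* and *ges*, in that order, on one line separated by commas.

asebe, hapavfir, gesful

The alternation tracks the final sound of the stem — -ful when the stem ends in a sibilant (*nunanas*, *ihizez*); -fir when the stem ends in a non-sibilant consonant (*ev*, *suikud*); -be when the stem ends in a vowel (*bagafhe*, *go*).
The final sound of *ase* is /e/, which is a vowel, so the suffix is -be, giving *asebe*.
The final sound of *hapav* is /v/, which is a non-sibilant consonant, so the suffix is -fir, giving *hapavfir*.
The final sound of *ges* is /s/, which is a sibilant, so the suffix is -ful, giving *gesful*.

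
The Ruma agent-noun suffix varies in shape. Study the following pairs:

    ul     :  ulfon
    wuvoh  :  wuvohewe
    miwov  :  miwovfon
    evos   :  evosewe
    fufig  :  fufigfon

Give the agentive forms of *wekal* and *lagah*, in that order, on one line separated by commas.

wekalfon, lagahewe

Looking at the final consonant of each stem: -ewe when the stem ends in a voiceless consonant (*wuvoh*, *evos*); -fon when the stem ends in a voiced consonant (*ul*, *miwov*, *fufig*).
Since the final consonant of *wekal* is /l/ (voiced), it takes -fon, giving *wekalfon*.
*lagah*: final consonant = /h/, voiceless → -ewe → *lagahewe*.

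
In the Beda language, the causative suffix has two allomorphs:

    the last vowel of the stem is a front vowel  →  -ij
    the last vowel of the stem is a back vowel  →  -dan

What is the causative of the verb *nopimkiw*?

nopimkiwij

*nopimkiw* — last vowel /i/ (a front vowel) → -ij → *nopimkiwij*.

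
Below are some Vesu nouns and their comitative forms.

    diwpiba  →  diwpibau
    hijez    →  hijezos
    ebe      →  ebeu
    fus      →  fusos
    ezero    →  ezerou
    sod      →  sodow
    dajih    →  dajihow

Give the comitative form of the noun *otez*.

otezos

The suffix is conditioned by the final sound: -os when the stem ends in a sibilant (*hijez*, *fus*); -ow when the stem ends in a non-sibilant consonant (*sod*, *dajih*); -u when the stem ends in a vowel (*diwpiba*, *ebe*, *ezero*).
*otez*: final sound = /z/, a sibilant → -os → *otezos*.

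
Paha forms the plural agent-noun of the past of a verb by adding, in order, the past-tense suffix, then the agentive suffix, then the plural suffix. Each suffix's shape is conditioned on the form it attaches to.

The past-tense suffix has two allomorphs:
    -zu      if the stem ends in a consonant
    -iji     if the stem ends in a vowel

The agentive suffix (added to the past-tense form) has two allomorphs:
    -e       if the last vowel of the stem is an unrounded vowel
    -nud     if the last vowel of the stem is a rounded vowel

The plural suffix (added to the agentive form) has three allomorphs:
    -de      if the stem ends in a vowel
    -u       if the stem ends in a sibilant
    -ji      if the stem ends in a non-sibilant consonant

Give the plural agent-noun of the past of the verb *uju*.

*uju* — final sound /u/ (a vowel) → -iji → *ujuiji*.
The past-tense form *ujuiji* — last vowel /i/ (an unrounded vowel) → -e → *ujuijie*.
Since the final sound of the agentive form *ujuijie* is /e/ (a vowel), it takes -de, giving *ujuijiede*.

ujuijiede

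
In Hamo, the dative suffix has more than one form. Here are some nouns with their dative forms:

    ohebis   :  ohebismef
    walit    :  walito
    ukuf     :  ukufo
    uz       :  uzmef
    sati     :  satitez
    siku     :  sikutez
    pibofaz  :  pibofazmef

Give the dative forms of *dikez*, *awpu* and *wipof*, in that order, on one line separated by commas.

The alternation tracks the final sound of the stem — -mef when the stem ends in a sibilant (*ohebis*, *uz*, *pibofaz*); -o when the stem ends in a non-sibilant consonant (*walit*, *ukuf*); -tez when the stem ends in a vowel (*sati*, *siku*).
*dikez*: final sound = /z/, a sibilant → -mef → *dikezmef*.
*awpu* — final sound /u/ (a vowel) → -tez → *awputez*.
*wipof*: final sound = /f/, a non-sibilant consonant → -o → *wipofo*.

dikezmef, awputez, wipofo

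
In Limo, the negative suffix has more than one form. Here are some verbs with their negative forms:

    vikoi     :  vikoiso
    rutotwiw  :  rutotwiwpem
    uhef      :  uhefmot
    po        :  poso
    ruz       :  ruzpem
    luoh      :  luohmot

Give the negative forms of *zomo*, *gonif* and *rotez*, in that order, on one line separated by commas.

zomoso, gonifmot, rotezpem

The pattern is voicing of the final sound: -mot when the stem ends in a voiceless consonant (*uhef*, *luoh*); -pem when the stem ends in a voiced consonant (*rutotwiw*, *ruz*); -so when the stem ends in a vowel (*vikoi*, *po*).
*zomo*: final sound = /o/, a vowel → -so → *zomoso*.
The final sound of *gonif* is /f/, which is a voiceless consonant, so the suffix is -mot, giving *gonifmot*.
Since the final sound of *rotez* is /z/ (a voiced consonant), it takes -pem, giving *rotezpem*.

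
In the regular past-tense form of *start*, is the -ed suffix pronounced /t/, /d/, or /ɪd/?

The stem *start* ends in /t/ or /d/.
The -ed suffix is realized as /ɪd/ after /t, d/; as /t/ after other voiceless consonants; and as /d/ after other voiced sounds.
So -ed on *start* is pronounced /ɪd/.

/ɪd/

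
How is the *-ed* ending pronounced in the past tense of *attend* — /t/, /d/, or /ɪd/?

/ɪd/

The stem *attend* ends in /t/ or /d/.
The -ed suffix is realized as /ɪd/ after /t, d/; as /t/ after other voiceless consonants; and as /d/ after other voiced sounds.
So -ed on *attend* is pronounced /ɪd/.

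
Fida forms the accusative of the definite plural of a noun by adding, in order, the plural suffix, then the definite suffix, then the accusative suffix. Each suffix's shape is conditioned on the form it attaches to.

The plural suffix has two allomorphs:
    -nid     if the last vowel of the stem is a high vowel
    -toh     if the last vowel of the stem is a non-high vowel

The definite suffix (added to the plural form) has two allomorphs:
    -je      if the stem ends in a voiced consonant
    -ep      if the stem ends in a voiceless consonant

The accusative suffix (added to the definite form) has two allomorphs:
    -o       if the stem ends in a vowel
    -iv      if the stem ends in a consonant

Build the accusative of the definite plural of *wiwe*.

*wiwe* — last vowel /e/ (a non-high vowel) → -toh → *wiwetoh*.
The plural form *wiwetoh*: final consonant = /h/, voiceless → -ep → *wiwetohep*.
The definite form *wiwetohep*: final sound = /p/, a consonant → -iv → *wiwetohepiv*.

wiwetohepiv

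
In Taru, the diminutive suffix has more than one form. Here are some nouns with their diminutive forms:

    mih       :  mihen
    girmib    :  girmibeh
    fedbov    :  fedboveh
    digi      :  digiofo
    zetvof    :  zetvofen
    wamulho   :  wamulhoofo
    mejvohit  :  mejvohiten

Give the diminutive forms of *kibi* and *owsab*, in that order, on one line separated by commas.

kibiofo, owsabeh

The pattern is voicing of the final sound: -en when the stem ends in a voiceless consonant (*mih*, *zetvof*, *mejvohit*); -eh when the stem ends in a voiced consonant (*girmib*, *fedbov*); -ofo when the stem ends in a vowel (*digi*, *wamulho*).
The final sound of *kibi* is /i/, which is a vowel, so the suffix is -ofo, giving *kibiofo*.
*owsab* — final sound /b/ (a voiced consonant) → -eh → *owsabeh*.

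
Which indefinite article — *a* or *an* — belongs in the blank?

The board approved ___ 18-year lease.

an

The indefinite article is chosen by the initial *sound* of the following word, not its spelling.
The number *18* is spoken "eighteen", beginning with /ˌeɪˈtiːn/ — a vowel sound.
So the article is *an*: The board approved an 18-year lease.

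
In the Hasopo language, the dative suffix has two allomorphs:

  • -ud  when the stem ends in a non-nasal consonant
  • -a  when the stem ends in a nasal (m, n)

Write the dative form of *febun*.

*febun* — final consonant /n/ (a nasal) → -a → *febuna*.

febuna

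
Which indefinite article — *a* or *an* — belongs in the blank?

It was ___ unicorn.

a

The indefinite article is chosen by the initial *sound* of the following word, not its spelling.
*unicorn* begins with the sound /juː/ (u pronounced /juː/) — a consonant sound.
So the article is *a*: It was a unicorn.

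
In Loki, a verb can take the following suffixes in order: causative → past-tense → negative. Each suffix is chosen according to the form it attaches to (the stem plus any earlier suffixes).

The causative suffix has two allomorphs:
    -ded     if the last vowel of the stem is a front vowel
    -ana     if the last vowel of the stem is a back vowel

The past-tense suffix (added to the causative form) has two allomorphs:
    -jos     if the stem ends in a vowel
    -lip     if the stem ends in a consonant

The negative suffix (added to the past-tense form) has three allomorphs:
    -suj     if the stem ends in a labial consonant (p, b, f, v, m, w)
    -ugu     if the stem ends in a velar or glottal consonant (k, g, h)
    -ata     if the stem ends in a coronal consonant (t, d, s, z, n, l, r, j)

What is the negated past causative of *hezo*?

hezoanajosata

The last vowel of *hezo* is /o/, which is a back vowel, so the causative suffix is -ana, giving *hezoana*.
The causative form *hezoana* — final sound /a/ (a vowel) → -jos → *hezoanajos*.
The past-tense form *hezoanajos* — final consonant /s/ (coronal) → -ata → *hezoanajosata*.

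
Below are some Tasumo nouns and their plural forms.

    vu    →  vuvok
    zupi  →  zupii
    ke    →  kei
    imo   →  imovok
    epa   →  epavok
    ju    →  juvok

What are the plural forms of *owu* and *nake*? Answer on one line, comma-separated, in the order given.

The alternation tracks the last vowel of the stem — -i when the last vowel of the stem is a front vowel (*zupi*, *ke*); -vok when the last vowel of the stem is a back vowel (*vu*, *imo*, *epa*, *ju*).
Since the last vowel of *owu* is /u/ (a back vowel), it takes -vok, giving *owuvok*.
*nake*: last vowel = /e/, a front vowel → -i → *nakei*.

owuvok, nakei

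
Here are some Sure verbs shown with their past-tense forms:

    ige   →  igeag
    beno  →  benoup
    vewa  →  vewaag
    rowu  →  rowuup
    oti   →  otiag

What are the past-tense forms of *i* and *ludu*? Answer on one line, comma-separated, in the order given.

iag, luduup

The alternation tracks the last vowel of the stem — -up when the last vowel of the stem is a rounded vowel (*beno*, *rowu*); -ag when the last vowel of the stem is an unrounded vowel (*ige*, *vewa*, *oti*).
*i* — last vowel /i/ (an unrounded vowel) → -ag → *iag*.
Since the last vowel of *ludu* is /u/ (a rounded vowel), it takes -up, giving *luduup*.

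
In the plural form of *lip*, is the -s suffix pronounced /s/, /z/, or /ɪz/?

/s/

The stem *lip* ends in a voiceless non-sibilant consonant.
The plural suffix surfaces as /ɪz/ after sibilants, /s/ after other voiceless consonants, and /z/ after other voiced sounds.
So the plural -s on *lip* is pronounced /s/.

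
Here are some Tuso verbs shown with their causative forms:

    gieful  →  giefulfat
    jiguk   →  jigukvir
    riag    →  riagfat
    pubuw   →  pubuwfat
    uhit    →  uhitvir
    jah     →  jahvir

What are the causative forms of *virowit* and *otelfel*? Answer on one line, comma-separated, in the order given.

Looking at the final consonant of each stem: -vir when the stem ends in a voiceless consonant (*jiguk*, *uhit*, *jah*); -fat when the stem ends in a voiced consonant (*gieful*, *riag*, *pubuw*).
*virowit*: final consonant = /t/, voiceless → -vir → *virowitvir*.
Since the final consonant of *otelfel* is /l/ (voiced), it takes -fat, giving *otelfelfat*.

virowitvir, otelfelfat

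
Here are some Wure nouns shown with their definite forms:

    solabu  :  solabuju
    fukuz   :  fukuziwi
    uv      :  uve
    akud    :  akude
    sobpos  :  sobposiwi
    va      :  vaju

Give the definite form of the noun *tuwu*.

The suffix is conditioned by the final sound: -iwi when the stem ends in a sibilant (*fukuz*, *sobpos*); -e when the stem ends in a non-sibilant consonant (*uv*, *akud*); -ju when the stem ends in a vowel (*solabu*, *va*).
The final sound of *tuwu* is /u/, which is a vowel, so the suffix is -ju, giving *tuwuju*.

tuwuju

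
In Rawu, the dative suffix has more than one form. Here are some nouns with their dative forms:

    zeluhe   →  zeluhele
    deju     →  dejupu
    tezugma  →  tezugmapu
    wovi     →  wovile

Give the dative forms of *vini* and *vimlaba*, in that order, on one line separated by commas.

vinile, vimlabapu

The pattern is front/back vowel harmony: -le when the last vowel of the stem is a front vowel (*zeluhe*, *wovi*); -pu when the last vowel of the stem is a back vowel (*deju*, *tezugma*).
Since the last vowel of *vini* is /i/ (a front vowel), it takes -le, giving *vinile*.
*vimlaba* — last vowel /a/ (a back vowel) → -pu → *vimlabapu*.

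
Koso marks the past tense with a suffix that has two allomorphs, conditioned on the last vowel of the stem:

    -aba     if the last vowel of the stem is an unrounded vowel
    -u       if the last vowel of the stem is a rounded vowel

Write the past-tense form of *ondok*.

ondoku

The last vowel of *ondok* is /o/, which is a rounded vowel, so the suffix is -u, giving *ondoku*.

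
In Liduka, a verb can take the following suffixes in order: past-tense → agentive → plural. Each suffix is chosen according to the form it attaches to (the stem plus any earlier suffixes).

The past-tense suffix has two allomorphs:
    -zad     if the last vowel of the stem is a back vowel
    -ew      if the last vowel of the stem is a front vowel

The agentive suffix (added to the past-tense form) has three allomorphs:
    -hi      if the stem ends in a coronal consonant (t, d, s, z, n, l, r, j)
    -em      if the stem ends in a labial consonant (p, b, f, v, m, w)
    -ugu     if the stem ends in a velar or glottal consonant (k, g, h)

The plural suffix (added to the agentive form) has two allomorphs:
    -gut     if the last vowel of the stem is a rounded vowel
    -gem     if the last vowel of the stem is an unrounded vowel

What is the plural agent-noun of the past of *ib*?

Since the last vowel of *ib* is /i/ (a front vowel), it takes -ew, giving *ibew*.
Since the final consonant of the past-tense form *ibew* is /w/ (labial), it takes -em, giving *ibewem*.
The agentive form *ibewem*: last vowel = /e/, an unrounded vowel → -gem → *ibewemgem*.

ibewemgem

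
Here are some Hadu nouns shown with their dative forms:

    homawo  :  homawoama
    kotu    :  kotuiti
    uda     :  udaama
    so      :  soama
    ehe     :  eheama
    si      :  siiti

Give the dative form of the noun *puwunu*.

The alternation tracks the last vowel of the stem — -iti when the last vowel of the stem is a high vowel (*kotu*, *si*); -ama when the last vowel of the stem is a non-high vowel (*homawo*, *uda*, *so*, *ehe*).
The last vowel of *puwunu* is /u/, which is a high vowel, so the suffix is -iti, giving *puwunuiti*.

puwunuiti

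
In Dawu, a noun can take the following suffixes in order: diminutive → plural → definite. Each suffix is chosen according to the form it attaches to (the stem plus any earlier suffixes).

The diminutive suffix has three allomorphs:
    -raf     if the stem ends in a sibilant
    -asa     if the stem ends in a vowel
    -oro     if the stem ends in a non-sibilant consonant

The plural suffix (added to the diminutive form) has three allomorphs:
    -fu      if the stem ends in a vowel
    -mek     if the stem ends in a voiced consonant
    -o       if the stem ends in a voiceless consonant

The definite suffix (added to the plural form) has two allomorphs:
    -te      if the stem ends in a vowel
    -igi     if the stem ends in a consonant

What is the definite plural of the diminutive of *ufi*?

ufiasafute

Since the final sound of *ufi* is /i/ (a vowel), it takes -asa, giving *ufiasa*.
The diminutive form *ufiasa*: final sound = /a/, a vowel → -fu → *ufiasafu*.
The plural form *ufiasafu*: final sound = /u/, a vowel → -te → *ufiasafute*.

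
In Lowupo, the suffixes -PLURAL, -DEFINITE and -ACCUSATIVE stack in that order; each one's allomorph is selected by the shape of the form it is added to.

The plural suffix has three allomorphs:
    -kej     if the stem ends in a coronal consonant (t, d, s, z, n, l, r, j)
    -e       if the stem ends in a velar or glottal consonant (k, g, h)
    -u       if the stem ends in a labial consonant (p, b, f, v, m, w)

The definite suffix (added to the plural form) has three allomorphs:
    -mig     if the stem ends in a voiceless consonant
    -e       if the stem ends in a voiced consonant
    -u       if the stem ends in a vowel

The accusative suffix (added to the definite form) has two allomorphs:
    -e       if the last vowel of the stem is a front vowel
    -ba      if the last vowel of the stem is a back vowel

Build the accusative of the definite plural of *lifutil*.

Since the final consonant of *lifutil* is /l/ (coronal), it takes -kej, giving *lifutilkej*.
Since the final sound of the plural form *lifutilkej* is /j/ (a voiced consonant), it takes -e, giving *lifutilkeje*.
The last vowel of the definite form *lifutilkeje* is /e/, which is a front vowel, so the accusative suffix is -e, giving *lifutilkejee*.

lifutilkejee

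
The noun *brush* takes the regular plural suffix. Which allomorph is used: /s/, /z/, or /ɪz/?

The stem *brush* ends in a sibilant (/s, z, ʃ, ʒ, tʃ, dʒ/).
The plural suffix surfaces as /ɪz/ after sibilants, /s/ after other voiceless consonants, and /z/ after other voiced sounds.
So the plural -s on *brush* is pronounced /ɪz/.

/ɪz/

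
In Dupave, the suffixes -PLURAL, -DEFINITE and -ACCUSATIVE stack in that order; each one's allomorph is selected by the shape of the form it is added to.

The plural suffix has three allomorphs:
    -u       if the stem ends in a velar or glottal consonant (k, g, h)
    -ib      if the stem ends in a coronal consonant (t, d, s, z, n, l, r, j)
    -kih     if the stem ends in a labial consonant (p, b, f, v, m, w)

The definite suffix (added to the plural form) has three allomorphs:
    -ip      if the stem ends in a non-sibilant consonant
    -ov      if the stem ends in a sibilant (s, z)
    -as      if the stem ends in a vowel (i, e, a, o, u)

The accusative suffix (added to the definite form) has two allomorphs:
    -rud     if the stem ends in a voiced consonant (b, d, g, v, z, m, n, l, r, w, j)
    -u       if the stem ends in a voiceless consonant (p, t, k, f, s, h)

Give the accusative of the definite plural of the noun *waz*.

*waz* — final consonant /z/ (coronal) → -ib → *wazib*.
Since the final sound of the plural form *wazib* is /b/ (a non-sibilant consonant), it takes -ip, giving *wazibip*.
The definite form *wazibip* — final consonant /p/ (voiceless) → -u → *wazibipu*.

wazibipu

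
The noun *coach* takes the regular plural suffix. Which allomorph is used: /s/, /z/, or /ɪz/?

/ɪz/

The stem *coach* ends in a sibilant (/s, z, ʃ, ʒ, tʃ, dʒ/).
The plural suffix surfaces as /ɪz/ after sibilants, /s/ after other voiceless consonants, and /z/ after other voiced sounds.
So the plural -s on *coach* is pronounced /ɪz/.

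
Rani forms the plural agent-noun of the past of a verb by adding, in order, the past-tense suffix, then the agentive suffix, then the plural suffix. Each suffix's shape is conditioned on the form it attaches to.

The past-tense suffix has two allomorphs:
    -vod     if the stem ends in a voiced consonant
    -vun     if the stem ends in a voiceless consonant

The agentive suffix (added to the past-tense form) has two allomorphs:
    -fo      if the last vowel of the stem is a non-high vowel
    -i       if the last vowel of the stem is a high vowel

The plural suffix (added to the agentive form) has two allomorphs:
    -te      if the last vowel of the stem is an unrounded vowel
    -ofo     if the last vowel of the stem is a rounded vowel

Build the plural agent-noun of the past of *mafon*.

*mafon* — final consonant /n/ (voiced) → -vod → *mafonvod*.
The past-tense form *mafonvod* — last vowel /o/ (a non-high vowel) → -fo → *mafonvodfo*.
Since the last vowel of the agentive form *mafonvodfo* is /o/ (a rounded vowel), it takes -ofo, giving *mafonvodfoofo*.

mafonvodfoofo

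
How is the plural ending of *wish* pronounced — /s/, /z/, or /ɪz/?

The stem *wish* ends in a sibilant (/s, z, ʃ, ʒ, tʃ, dʒ/).
The plural suffix surfaces as /ɪz/ after sibilants, /s/ after other voiceless consonants, and /z/ after other voiced sounds.
So the plural -s on *wish* is pronounced /ɪz/.

/ɪz/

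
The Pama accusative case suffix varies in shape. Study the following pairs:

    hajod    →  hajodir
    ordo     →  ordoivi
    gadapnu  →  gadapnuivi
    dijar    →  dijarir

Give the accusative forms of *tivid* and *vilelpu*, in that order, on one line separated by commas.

tividir, vilelpuivi

Looking at the final sound of each stem: -ir when the stem ends in a consonant (*hajod*, *dijar*); -ivi when the stem ends in a vowel (*ordo*, *gadapnu*).
The final sound of *tivid* is /d/, which is a consonant, so the suffix is -ir, giving *tividir*.
Since the final sound of *vilelpu* is /u/ (a vowel), it takes -ivi, giving *vilelpuivi*.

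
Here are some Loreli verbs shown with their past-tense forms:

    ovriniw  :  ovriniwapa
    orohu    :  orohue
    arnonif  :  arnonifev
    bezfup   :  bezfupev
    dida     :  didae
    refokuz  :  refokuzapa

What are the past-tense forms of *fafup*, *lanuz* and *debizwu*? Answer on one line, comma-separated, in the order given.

Looking at the final sound of each stem: -ev when the stem ends in a voiceless consonant (*arnonif*, *bezfup*); -apa when the stem ends in a voiced consonant (*ovriniw*, *refokuz*); -e when the stem ends in a vowel (*orohu*, *dida*).
Since the final sound of *fafup* is /p/ (a voiceless consonant), it takes -ev, giving *fafupev*.
Since the final sound of *lanuz* is /z/ (a voiced consonant), it takes -apa, giving *lanuzapa*.
*debizwu* — final sound /u/ (a vowel) → -e → *debizwue*.

fafupev, lanuzapa, debizwue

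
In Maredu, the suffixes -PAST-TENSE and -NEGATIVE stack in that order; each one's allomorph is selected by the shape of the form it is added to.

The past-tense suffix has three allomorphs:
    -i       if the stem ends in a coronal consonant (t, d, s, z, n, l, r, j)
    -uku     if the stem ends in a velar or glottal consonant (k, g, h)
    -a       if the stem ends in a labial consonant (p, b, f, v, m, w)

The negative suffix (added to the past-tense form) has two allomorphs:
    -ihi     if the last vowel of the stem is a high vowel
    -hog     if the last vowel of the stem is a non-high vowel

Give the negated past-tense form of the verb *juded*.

Since the final consonant of *juded* is /d/ (coronal), it takes -i, giving *judedi*.
The past-tense form *judedi* — last vowel /i/ (a high vowel) → -ihi → *judediihi*.

judediihi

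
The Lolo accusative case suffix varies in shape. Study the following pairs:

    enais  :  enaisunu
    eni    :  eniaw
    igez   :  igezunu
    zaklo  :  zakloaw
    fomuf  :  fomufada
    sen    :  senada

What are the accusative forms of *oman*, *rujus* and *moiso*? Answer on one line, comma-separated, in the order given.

The suffix is conditioned by the final sound: -unu when the stem ends in a sibilant (*enais*, *igez*); -ada when the stem ends in a non-sibilant consonant (*fomuf*, *sen*); -aw when the stem ends in a vowel (*eni*, *zaklo*).
Since the final sound of *oman* is /n/ (a non-sibilant consonant), it takes -ada, giving *omanada*.
The final sound of *rujus* is /s/, which is a sibilant, so the suffix is -unu, giving *rujusunu*.
*moiso* — final sound /o/ (a vowel) → -aw → *moisoaw*.

omanada, rujusunu, moisoaw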